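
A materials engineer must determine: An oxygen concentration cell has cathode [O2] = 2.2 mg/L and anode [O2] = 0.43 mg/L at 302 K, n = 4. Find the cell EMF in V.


Apply the Nernst concentration-cell relation: E = (RT/nF)*ln(C_cathode/C_anode)
RT/nF = 8.314*302/(4*96485) = 0.00650575 V
ln(2.2/0.43) = 1.63243
E = 0.00650575 * 1.63243 = 0.01062 V

0.01062 V


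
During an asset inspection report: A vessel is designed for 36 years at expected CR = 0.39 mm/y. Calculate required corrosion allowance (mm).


Corrosion allowance = CR × design life
CA = 0.39 * 36 = 14.04 mm

14.04 mm


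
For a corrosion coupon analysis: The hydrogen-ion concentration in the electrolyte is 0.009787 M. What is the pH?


pH = −log10[H+]
pH = −log10(0.009787) = 2.01

2.01


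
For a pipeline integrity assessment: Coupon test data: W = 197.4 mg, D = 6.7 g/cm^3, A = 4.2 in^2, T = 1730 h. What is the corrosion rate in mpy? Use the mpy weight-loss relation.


Apply the mpy weight-loss relation: CR = 534 * W / (D * A * T)
Numerator: 534 * 197.4 = 105411.6
Denominator: 6.7 * 4.2 * 1730 = 48682.2
CR = 105411.6 / 48682.2 = 2.1653 mpy

2.1653 mpy


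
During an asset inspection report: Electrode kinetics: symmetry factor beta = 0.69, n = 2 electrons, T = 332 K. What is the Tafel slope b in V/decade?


Apply the Tafel slope relation: b = 2.303*R*T/(beta*n*F)
Numerator: 2.303 * 8.314 * 332 = 6356.85
Denominator: 0.69 * 2 * 96485 = 133149.3
b = 6356.85 / 133149.3 = 0.0477 V/decade

0.0477 V/decade


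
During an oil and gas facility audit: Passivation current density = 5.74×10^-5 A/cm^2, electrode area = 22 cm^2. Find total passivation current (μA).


I = i_pass * A, then convert A → μA (×10^6)
I = 5.74×10^-5 * 22 * 10^6 = 1262.8 μA

1262.8 μA


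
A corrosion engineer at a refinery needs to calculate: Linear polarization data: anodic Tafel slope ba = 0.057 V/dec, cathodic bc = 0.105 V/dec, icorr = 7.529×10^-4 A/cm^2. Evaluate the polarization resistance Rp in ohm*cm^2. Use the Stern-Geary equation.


Apply the Stern-Geary equation: Rp = ba*bc / (2.303*icorr*(ba+bc))
ba*bc = 0.057*0.105 = 0.005985
ba+bc = 0.162; 2.303*icorr*(ba+bc) = 2.303*7.529×10^-4*0.162 = 2.8089645×10^-4
Rp = 0.005985 / 2.8089645×10^-4 = 21.31 ohm*cm^2

21.31 ohm*cm^2


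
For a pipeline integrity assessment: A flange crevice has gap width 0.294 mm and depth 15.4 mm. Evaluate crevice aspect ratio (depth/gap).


Aspect ratio = depth / gap
Ratio = 15.4 / 0.294 = 52.4

52.4


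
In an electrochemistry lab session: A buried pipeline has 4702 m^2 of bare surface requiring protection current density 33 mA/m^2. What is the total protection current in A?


I = area * current density, then convert mA → A (÷1000)
I = 4702 * 33 / 1000 = 155.17 A

155.17 A


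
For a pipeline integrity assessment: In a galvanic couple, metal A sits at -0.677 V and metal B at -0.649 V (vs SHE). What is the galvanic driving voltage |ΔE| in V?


Driving voltage is the absolute potential difference.
|ΔE| = |-0.677 − (-0.649)| = 0.028 V

0.028 V


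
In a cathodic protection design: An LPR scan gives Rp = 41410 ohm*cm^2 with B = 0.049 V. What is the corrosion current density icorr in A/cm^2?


Apply the Stern-Geary relation: icorr = B / Rp
icorr = 0.049 / 41410 = 1.183×10^-6 A/cm^2

1.183×10^-6 A/cm^2


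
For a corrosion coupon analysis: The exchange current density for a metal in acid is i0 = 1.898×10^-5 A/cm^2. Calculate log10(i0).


i0 = 1.898×10^-5 A/cm^2
log10(i0) = -4.722

-4.722


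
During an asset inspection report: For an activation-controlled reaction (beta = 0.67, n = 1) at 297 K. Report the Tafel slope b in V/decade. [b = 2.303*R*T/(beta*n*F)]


Apply the Tafel slope relation: b = 2.303*R*T/(beta*n*F)
Numerator: 2.303 * 8.314 * 297 = 5686.7
Denominator: 0.67 * 1 * 96485 = 64644.95
b = 5686.7 / 64644.95 = 0.088 V/decade

0.088 V/decade


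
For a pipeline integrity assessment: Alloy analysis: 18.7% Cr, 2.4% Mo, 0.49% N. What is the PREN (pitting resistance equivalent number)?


Apply the PREN formula: PREN = Cr + 3.3*Mo + 16*N
PREN = 18.7 + 3.3*2.4 + 16*0.49
PREN = 18.7 + 7.92 + 7.84 = 34.46

34.46


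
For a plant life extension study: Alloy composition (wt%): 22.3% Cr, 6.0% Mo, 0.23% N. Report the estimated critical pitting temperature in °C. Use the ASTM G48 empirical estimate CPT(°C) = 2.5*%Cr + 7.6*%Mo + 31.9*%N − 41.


Apply the ASTM G48 empirical CPT estimate: CPT(°C) = 2.5*%Cr + 7.6*%Mo + 31.9*%N − 41
2.5*22.3 = 55.75; 7.6*6.0 = 45.6; 31.9*0.23 = 7.337
CPT = 55.75 + 45.6 + 7.337 − 41 = 67.687 °C
Rounded to 0.1 °C: CPT ≈ 67.7 °C

67.7 °C


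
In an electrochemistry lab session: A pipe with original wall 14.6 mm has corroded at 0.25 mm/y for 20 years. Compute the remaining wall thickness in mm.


Remaining wall = original − CR × time
t = 14.6 − 0.25*20 = 14.6 − 5.0 = 9.6 mm

9.6 mm


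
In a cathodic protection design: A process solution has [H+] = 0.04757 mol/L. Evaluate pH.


pH = −log10[H+]
pH = −log10(0.04757) = 1.32

1.32


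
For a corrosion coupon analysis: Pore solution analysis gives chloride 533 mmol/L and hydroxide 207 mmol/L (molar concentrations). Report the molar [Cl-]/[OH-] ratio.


Threshold parameter = [Cl-] / [OH-] (molar basis; both in mmol/L, so units cancel)
Ratio = 533 / 207 = 2.57

2.57


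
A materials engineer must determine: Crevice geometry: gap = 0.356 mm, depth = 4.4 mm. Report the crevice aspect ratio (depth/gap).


Aspect ratio = depth / gap
Ratio = 4.4 / 0.356 = 12.4

12.4


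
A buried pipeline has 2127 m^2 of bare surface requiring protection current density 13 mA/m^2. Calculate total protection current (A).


I = area * current density, then convert mA → A (÷1000)
I = 2127 * 13 / 1000 = 27.65 A

27.65 A


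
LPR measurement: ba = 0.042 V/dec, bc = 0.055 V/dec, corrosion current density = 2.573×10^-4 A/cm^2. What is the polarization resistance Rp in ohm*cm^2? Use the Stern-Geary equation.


Apply the Stern-Geary equation: Rp = ba*bc / (2.303*icorr*(ba+bc))
ba*bc = 0.042*0.055 = 0.00231
ba+bc = 0.097; 2.303*icorr*(ba+bc) = 2.303*2.573×10^-4*0.097 = 5.7478504×10^-5
Rp = 0.00231 / 5.7478504×10^-5 = 40.2 ohm*cm^2

40.2 ohm*cm^2


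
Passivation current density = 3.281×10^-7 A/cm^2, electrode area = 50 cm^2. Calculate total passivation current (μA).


I = i_pass * A, then convert A → μA (×10^6)
I = 3.281×10^-7 * 50 * 10^6 = 16.41 μA

16.41 μA


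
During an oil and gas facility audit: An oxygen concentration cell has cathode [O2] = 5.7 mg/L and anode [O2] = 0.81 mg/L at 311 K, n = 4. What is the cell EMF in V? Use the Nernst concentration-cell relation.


Apply the Nernst concentration-cell relation: E = (RT/nF)*ln(C_cathode/C_anode)
RT/nF = 8.314*311/(4*96485) = 0.00669963 V
ln(5.7/0.81) = 1.95119
E = 0.00669963 * 1.95119 = 0.01307 V

0.01307 V


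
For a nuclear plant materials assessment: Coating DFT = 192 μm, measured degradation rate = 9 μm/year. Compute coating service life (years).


Service life = thickness / degradation rate
Life = 192 / 9 = 21.3 years

21.3 years


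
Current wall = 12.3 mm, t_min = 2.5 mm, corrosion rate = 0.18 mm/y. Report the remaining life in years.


Apply the remaining-life relation: RL = (t_current − t_min) / CR
RL = (12.3 − 2.5) / 0.18 = 9.8 / 0.18 = 54.4 years

54.4 years


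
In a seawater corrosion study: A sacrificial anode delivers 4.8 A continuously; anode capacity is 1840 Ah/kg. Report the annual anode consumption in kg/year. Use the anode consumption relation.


Annual consumption = current * hours per year / capacity
Rate = 4.8 * 8760 / 1840 = 22.9 kg/year

22.9 kg/year


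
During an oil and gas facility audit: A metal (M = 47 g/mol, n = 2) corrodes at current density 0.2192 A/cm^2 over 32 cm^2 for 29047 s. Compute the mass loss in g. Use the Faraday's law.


Apply Faraday's law: m = i*A*t*M / (n*F)
Total charge passed Q = i*A*t = 0.2192*32*29047 = 203747.2768 C
m = Q*M/(n*F) = 203747.2768*47/(2*96485) = 49.625 g

49.625 g


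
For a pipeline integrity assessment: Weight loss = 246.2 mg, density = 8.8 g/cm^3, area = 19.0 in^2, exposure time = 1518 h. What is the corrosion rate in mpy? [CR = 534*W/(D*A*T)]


Apply the mpy weight-loss relation: CR = 534 * W / (D * A * T)
Numerator: 534 * 246.2 = 131470.8
Denominator: 8.8 * 19.0 * 1518 = 253809.6
CR = 131470.8 / 253809.6 = 0.518 mpy

0.518 mpy


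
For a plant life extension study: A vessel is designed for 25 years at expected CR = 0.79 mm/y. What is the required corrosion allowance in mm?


Corrosion allowance = CR × design life
CA = 0.79 * 25 = 19.75 mm

19.75 mm


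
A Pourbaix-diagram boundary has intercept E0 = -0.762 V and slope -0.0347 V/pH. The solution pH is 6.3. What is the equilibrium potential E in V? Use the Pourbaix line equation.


Apply the Pourbaix line equation: E = E0 + slope*pH
E = -0.762 + (-0.0347)*6.3 = -0.762 + (-0.21861) = -0.98061 V
Rounded to 4 decimal places: E = -0.9806 V

-0.9806 V


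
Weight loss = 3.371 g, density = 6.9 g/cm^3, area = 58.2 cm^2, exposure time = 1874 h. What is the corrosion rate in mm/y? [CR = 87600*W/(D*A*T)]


Apply the mm/y weight-loss relation: CR = 87600 * W / (D * A * T)
Numerator: 87600 * 3.371 = 295299.6
Denominator: 6.9 * 58.2 * 1874 = 752560.92
CR = 295299.6 / 752560.92 = 0.39239 mm/y

0.39239 mm/y


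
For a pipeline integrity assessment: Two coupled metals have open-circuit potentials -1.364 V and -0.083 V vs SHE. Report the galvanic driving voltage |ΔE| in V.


Driving voltage is the absolute potential difference.
|ΔE| = |-1.364 − (-0.083)| = 1.281 V

1.281 V


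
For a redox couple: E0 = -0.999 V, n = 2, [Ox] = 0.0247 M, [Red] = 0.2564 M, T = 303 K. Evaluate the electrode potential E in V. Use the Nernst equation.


Apply the Nernst equation: E = E0 + (RT/nF)*ln([Ox]/[Red])
Step 1: RT/nF = 8.314*303/(2*96485) = 0.01305458 V
Step 2: [Ox]/[Red] = 0.0247/0.2564 = 0.096334
Step 3: ln(0.096334) = -2.339934
Step 4: correction = 0.01305458 * -2.339934 = -0.0305 V
E = -0.999 + -0.0305 = -1.0295 V

-1.0295 V


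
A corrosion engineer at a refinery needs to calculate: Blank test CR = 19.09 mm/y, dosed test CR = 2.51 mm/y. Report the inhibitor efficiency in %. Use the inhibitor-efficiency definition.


Apply the inhibitor-efficiency definition: IE = (CR_blank − CR_inh)/CR_blank × 100
IE = (19.09 − 2.51) / 19.09 × 100
IE = 16.58 / 19.09 × 100 = 86.9 %

86.9 %


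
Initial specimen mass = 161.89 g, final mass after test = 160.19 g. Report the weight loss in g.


Weight loss = initial − final
WL = 161.89 − 160.19 = 1.7 g

1.7 g


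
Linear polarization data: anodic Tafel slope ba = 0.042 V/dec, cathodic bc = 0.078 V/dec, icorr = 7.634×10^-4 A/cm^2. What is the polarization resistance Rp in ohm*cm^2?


Apply the Stern-Geary equation: Rp = ba*bc / (2.303*icorr*(ba+bc))
ba*bc = 0.042*0.078 = 0.003276
ba+bc = 0.12; 2.303*icorr*(ba+bc) = 2.303*7.634×10^-4*0.12 = 2.1097322×10^-4
Rp = 0.003276 / 2.1097322×10^-4 = 15.53 ohm*cm^2

15.53 ohm*cm^2


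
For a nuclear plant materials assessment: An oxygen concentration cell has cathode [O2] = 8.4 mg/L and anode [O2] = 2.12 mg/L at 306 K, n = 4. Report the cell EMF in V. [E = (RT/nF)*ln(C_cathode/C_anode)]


Apply the Nernst concentration-cell relation: E = (RT/nF)*ln(C_cathode/C_anode)
RT/nF = 8.314*306/(4*96485) = 0.00659192 V
ln(8.4/2.12) = 1.37682
E = 0.00659192 * 1.37682 = 0.00908 V

0.00908 V


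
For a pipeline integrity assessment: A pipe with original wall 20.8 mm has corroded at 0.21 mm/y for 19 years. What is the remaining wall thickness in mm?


Remaining wall = original − CR × time
t = 20.8 − 0.21*19 = 20.8 − 3.99 = 16.81 mm

16.81 mm


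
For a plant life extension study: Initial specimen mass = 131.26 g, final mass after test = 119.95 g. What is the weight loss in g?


Weight loss = initial − final
WL = 131.26 − 119.95 = 11.31 g

11.31 g


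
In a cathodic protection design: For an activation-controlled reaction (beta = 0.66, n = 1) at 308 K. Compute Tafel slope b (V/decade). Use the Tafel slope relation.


Apply the Tafel slope relation: b = 2.303*R*T/(beta*n*F)
Numerator: 2.303 * 8.314 * 308 = 5897.32
Denominator: 0.66 * 1 * 96485 = 63680.1
b = 5897.32 / 63680.1 = 0.093 V/decade

0.093 V/decade


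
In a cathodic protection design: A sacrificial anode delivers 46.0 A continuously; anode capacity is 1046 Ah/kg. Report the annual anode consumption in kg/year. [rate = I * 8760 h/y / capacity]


Annual consumption = current * hours per year / capacity
Rate = 46.0 * 8760 / 1046 = 385.2 kg/year

385.2 kg/year


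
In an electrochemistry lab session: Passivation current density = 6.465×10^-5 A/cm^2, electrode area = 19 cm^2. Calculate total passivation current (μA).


I = i_pass * A, then convert A → μA (×10^6)
I = 6.465×10^-5 * 19 * 10^6 = 1228.35 μA

1228.35 μA


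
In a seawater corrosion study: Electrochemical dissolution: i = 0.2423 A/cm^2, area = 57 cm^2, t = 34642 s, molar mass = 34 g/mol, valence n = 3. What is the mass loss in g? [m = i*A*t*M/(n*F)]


Apply Faraday's law: m = i*A*t*M / (n*F)
Total charge passed Q = i*A*t = 0.2423*57*34642 = 478444.1262 C
m = Q*M/(n*F) = 478444.1262*34/(3*96485) = 56.19906 g

56.19906 g


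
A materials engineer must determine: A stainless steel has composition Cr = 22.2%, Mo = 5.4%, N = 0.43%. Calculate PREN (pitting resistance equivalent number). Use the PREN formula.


Apply the PREN formula: PREN = Cr + 3.3*Mo + 16*N
PREN = 22.2 + 3.3*5.4 + 16*0.43
PREN = 22.2 + 17.82 + 6.88 = 46.9

46.9


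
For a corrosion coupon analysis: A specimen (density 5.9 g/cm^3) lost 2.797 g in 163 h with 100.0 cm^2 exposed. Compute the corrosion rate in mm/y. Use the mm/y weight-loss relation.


Apply the mm/y weight-loss relation: CR = 87600 * W / (D * A * T)
Numerator: 87600 * 2.797 = 245017.2
Denominator: 5.9 * 100.0 * 163 = 96170.0
CR = 245017.2 / 96170.0 = 2.5478 mm/y

2.5478 mm/y


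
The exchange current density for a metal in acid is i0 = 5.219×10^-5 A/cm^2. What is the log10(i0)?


i0 = 5.219×10^-5 A/cm^2
log10(i0) = -4.282

-4.282


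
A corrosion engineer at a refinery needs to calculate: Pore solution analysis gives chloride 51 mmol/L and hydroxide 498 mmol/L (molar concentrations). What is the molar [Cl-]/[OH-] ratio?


Threshold parameter = [Cl-] / [OH-] (molar basis; both in mmol/L, so units cancel)
Ratio = 51 / 498 = 0.1

0.1


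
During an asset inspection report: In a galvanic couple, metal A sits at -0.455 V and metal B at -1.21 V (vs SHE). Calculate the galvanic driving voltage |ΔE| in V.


Driving voltage is the absolute potential difference.
|ΔE| = |-0.455 − (-1.21)| = 0.755 V

0.755 V


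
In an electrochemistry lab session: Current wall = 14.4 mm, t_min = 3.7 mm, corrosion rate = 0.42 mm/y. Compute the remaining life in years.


Apply the remaining-life relation: RL = (t_current − t_min) / CR
RL = (14.4 − 3.7) / 0.42 = 10.7 / 0.42 = 25.5 years

25.5 years


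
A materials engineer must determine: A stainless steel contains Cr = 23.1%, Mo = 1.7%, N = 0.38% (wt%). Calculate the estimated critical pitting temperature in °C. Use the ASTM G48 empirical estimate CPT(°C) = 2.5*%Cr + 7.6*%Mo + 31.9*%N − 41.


Apply the ASTM G48 empirical CPT estimate: CPT(°C) = 2.5*%Cr + 7.6*%Mo + 31.9*%N − 41
2.5*23.1 = 57.75; 7.6*1.7 = 12.92; 31.9*0.38 = 12.122
CPT = 57.75 + 12.92 + 12.122 − 41 = 41.792 °C
Rounded to 0.1 °C: CPT ≈ 41.8 °C

41.8 °C


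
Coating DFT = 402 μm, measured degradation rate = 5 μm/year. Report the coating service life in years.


Service life = thickness / degradation rate
Life = 402 / 5 = 80.4 years

80.4 years


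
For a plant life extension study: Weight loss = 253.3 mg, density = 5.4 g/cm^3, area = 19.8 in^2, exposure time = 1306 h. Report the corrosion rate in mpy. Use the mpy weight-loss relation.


Apply the mpy weight-loss relation: CR = 534 * W / (D * A * T)
Numerator: 534 * 253.3 = 135262.2
Denominator: 5.4 * 19.8 * 1306 = 139637.52
CR = 135262.2 / 139637.52 = 0.9687 mpy

0.9687 mpy


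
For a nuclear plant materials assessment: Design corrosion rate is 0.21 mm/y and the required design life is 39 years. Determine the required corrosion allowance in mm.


Corrosion allowance = CR × design life
CA = 0.21 * 39 = 8.19 mm

8.19 mm


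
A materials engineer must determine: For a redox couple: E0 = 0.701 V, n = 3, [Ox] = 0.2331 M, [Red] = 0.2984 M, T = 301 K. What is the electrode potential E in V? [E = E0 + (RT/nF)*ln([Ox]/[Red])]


Apply the Nernst equation: E = E0 + (RT/nF)*ln([Ox]/[Red])
Step 1: RT/nF = 8.314*301/(3*96485) = 0.00864561 V
Step 2: [Ox]/[Red] = 0.2331/0.2984 = 0.781166
Step 3: ln(0.781166) = -0.246968
Step 4: correction = 0.00864561 * -0.246968 = -0.0021 V
E = 0.701 + -0.0021 = 0.6989 V

0.6989 V


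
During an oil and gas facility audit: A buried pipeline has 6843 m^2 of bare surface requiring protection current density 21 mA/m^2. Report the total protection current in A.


I = area * current density, then convert mA → A (÷1000)
I = 6843 * 21 / 1000 = 143.7 A

143.7 A


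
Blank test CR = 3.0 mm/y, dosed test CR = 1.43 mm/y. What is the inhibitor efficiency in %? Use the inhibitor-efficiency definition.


Apply the inhibitor-efficiency definition: IE = (CR_blank − CR_inh)/CR_blank × 100
IE = (3.0 − 1.43) / 3.0 × 100
IE = 1.57 / 3.0 × 100 = 52.3 %

52.3 %


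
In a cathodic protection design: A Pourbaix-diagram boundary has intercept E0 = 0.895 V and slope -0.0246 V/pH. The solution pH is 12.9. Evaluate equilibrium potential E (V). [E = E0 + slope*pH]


Apply the Pourbaix line equation: E = E0 + slope*pH
E = 0.895 + (-0.0246)*12.9 = 0.895 + (-0.31734) = 0.57766 V
Rounded to 3 decimal places: E = 0.578 V

0.578 V


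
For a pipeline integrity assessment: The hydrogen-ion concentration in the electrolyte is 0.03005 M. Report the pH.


pH = −log10[H+]
pH = −log10(0.03005) = 1.52

1.52


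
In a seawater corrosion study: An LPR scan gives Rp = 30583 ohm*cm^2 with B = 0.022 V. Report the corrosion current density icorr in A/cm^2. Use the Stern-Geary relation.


Apply the Stern-Geary relation: icorr = B / Rp
icorr = 0.022 / 30583 = 7.194×10^-7 A/cm^2

7.194×10^-7 A/cm^2


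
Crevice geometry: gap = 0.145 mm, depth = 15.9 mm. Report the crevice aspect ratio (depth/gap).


Aspect ratio = depth / gap
Ratio = 15.9 / 0.145 = 109.7

109.7


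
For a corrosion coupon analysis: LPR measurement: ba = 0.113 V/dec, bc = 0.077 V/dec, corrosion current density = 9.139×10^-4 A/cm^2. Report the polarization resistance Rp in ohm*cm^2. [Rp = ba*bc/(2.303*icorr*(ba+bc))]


Apply the Stern-Geary equation: Rp = ba*bc / (2.303*icorr*(ba+bc))
ba*bc = 0.113*0.077 = 0.008701
ba+bc = 0.19; 2.303*icorr*(ba+bc) = 2.303*9.139×10^-4*0.19 = 3.9989522×10^-4
Rp = 0.008701 / 3.9989522×10^-4 = 21.76 ohm*cm^2

21.76 ohm*cm^2


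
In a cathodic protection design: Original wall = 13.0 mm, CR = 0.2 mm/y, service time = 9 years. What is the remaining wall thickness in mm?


Remaining wall = original − CR × time
t = 13.0 − 0.2*9 = 13.0 − 1.8 = 11.2 mm

11.2 mm


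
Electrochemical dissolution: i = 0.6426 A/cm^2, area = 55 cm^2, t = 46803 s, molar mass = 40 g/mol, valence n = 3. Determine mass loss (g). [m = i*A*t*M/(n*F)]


Apply Faraday's law: m = i*A*t*M / (n*F)
Total charge passed Q = i*A*t = 0.6426*55*46803 = 1654158.429 C
m = Q*M/(n*F) = 1654158.429*40/(3*96485) = 228.5894 g

228.5894 g


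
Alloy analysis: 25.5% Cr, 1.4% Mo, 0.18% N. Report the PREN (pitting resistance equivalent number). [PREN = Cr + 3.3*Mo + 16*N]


Apply the PREN formula: PREN = Cr + 3.3*Mo + 16*N
PREN = 25.5 + 3.3*1.4 + 16*0.18
PREN = 25.5 + 4.62 + 2.88 = 33.0

33.0


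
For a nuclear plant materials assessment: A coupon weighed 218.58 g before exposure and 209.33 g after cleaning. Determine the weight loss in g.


Weight loss = initial − final
WL = 218.58 − 209.33 = 9.25 g

9.25 g


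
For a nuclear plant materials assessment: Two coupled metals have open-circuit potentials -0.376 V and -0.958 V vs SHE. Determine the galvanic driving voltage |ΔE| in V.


Driving voltage is the absolute potential difference.
|ΔE| = |-0.376 − (-0.958)| = 0.582 V

0.582 V


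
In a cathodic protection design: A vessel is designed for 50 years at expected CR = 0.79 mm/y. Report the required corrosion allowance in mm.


Corrosion allowance = CR × design life
CA = 0.79 * 50 = 39.5 mm

39.5 mm


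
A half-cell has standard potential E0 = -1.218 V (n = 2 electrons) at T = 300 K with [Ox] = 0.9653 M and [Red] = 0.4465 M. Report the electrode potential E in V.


Apply the Nernst equation: E = E0 + (RT/nF)*ln([Ox]/[Red])
Step 1: RT/nF = 8.314*300/(2*96485) = 0.01292533 V
Step 2: [Ox]/[Red] = 0.9653/0.4465 = 2.161926
Step 3: ln(2.161926) = 0.770999
Step 4: correction = 0.01292533 * 0.770999 = 0.01 V
E = -1.218 + 0.01 = -1.208 V

-1.208 V


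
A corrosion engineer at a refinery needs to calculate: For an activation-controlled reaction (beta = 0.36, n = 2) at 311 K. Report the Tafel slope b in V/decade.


Apply the Tafel slope relation: b = 2.303*R*T/(beta*n*F)
Numerator: 2.303 * 8.314 * 311 = 5954.76
Denominator: 0.36 * 2 * 96485 = 69469.2
b = 5954.76 / 69469.2 = 0.0857 V/decade

0.0857 V/decade


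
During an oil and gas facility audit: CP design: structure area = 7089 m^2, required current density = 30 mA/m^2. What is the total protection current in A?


I = area * current density, then convert mA → A (÷1000)
I = 7089 * 30 / 1000 = 212.67 A

212.67 A


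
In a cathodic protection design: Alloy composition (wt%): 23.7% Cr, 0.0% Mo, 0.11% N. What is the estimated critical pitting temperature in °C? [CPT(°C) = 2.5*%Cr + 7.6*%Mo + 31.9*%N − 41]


Apply the ASTM G48 empirical CPT estimate: CPT(°C) = 2.5*%Cr + 7.6*%Mo + 31.9*%N − 41
2.5*23.7 = 59.25; 7.6*0.0 = 0; 31.9*0.11 = 3.509
CPT = 59.25 + 0 + 3.509 − 41 = 21.759 °C
Rounded to 0.1 °C: CPT ≈ 21.8 °C

21.8 °C


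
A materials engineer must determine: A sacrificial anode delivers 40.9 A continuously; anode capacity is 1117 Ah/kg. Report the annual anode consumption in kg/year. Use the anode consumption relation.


Annual consumption = current * hours per year / capacity
Rate = 40.9 * 8760 / 1117 = 320.8 kg/year

320.8 kg/year


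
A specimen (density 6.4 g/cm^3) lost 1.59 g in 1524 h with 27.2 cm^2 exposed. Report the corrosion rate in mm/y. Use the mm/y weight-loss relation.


Apply the mm/y weight-loss relation: CR = 87600 * W / (D * A * T)
Numerator: 87600 * 1.59 = 139284.0
Denominator: 6.4 * 27.2 * 1524 = 265297.92
CR = 139284.0 / 265297.92 = 0.525 mm/y

0.525 mm/y


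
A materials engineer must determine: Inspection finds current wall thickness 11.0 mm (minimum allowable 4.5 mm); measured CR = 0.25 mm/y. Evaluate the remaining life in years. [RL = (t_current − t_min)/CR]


Apply the remaining-life relation: RL = (t_current − t_min) / CR
RL = (11.0 − 4.5) / 0.25 = 6.5 / 0.25 = 26.0 years

26.0 years


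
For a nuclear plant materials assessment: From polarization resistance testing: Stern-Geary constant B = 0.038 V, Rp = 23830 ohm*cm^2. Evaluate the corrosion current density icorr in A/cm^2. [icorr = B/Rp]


Apply the Stern-Geary relation: icorr = B / Rp
icorr = 0.038 / 23830 = 1.595×10^-6 A/cm^2

1.595×10^-6 A/cm^2


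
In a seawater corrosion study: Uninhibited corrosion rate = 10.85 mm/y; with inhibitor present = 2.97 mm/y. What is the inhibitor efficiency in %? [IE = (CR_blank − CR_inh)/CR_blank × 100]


Apply the inhibitor-efficiency definition: IE = (CR_blank − CR_inh)/CR_blank × 100
IE = (10.85 − 2.97) / 10.85 × 100
IE = 7.88 / 10.85 × 100 = 72.6 %

72.6 %


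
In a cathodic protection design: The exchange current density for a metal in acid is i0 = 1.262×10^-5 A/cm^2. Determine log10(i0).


i0 = 1.262×10^-5 A/cm^2
log10(i0) = -4.899

-4.899


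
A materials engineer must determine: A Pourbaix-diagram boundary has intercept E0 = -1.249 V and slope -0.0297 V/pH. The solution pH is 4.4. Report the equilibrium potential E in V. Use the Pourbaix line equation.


Apply the Pourbaix line equation: E = E0 + slope*pH
E = -1.249 + (-0.0297)*4.4 = -1.249 + (-0.13068) = -1.37968 V
Rounded to 3 decimal places: E = -1.380 V

-1.380 V


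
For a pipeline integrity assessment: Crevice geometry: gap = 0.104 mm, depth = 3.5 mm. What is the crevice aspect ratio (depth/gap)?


Aspect ratio = depth / gap
Ratio = 3.5 / 0.104 = 33.7

33.7


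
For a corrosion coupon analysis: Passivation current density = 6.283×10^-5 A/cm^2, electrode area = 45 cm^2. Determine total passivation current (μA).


I = i_pass * A, then convert A → μA (×10^6)
I = 6.283×10^-5 * 45 * 10^6 = 2827.35 μA

2827.35 μA


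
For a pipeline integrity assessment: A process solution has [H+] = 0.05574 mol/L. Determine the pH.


pH = −log10[H+]
pH = −log10(0.05574) = 1.25

1.25


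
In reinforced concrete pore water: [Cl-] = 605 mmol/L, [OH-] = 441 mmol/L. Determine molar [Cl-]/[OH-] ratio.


Threshold parameter = [Cl-] / [OH-] (molar basis; both in mmol/L, so units cancel)
Ratio = 605 / 441 = 1.37

1.37


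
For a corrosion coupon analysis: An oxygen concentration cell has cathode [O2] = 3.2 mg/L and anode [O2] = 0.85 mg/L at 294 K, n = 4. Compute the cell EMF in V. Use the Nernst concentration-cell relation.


Apply the Nernst concentration-cell relation: E = (RT/nF)*ln(C_cathode/C_anode)
RT/nF = 8.314*294/(4*96485) = 0.00633341 V
ln(3.2/0.85) = 1.32567
E = 0.00633341 * 1.32567 = 0.0084 V

0.0084 V


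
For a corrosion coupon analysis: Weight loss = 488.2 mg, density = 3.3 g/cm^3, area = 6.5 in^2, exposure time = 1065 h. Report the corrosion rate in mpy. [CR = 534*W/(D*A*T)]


Apply the mpy weight-loss relation: CR = 534 * W / (D * A * T)
Numerator: 534 * 488.2 = 260698.8
Denominator: 3.3 * 6.5 * 1065 = 22844.25
CR = 260698.8 / 22844.25 = 11.412 mpy

11.412 mpy


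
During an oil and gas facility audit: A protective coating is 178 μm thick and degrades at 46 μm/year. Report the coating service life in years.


Service life = thickness / degradation rate
Life = 178 / 46 = 3.9 years

3.9 years


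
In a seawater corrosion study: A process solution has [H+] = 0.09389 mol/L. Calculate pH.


pH = −log10[H+]
pH = −log10(0.09389) = 1.03

1.03


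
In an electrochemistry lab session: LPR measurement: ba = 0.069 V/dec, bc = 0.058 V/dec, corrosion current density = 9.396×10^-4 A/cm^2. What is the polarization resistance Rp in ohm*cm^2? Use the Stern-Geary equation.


Apply the Stern-Geary equation: Rp = ba*bc / (2.303*icorr*(ba+bc))
ba*bc = 0.069*0.058 = 0.004002
ba+bc = 0.127; 2.303*icorr*(ba+bc) = 2.303*9.396×10^-4*0.127 = 2.7481515×10^-4
Rp = 0.004002 / 2.7481515×10^-4 = 14.56 ohm*cm^2

14.56 ohm*cm^2


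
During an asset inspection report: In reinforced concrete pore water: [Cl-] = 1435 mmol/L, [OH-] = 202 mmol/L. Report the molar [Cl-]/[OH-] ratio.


Threshold parameter = [Cl-] / [OH-] (molar basis; both in mmol/L, so units cancel)
Ratio = 1435 / 202 = 7.1

7.1


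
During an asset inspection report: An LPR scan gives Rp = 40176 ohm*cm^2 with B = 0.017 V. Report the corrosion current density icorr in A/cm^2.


Apply the Stern-Geary relation: icorr = B / Rp
icorr = 0.017 / 40176 = 4.231×10^-7 A/cm^2

4.231×10^-7 A/cm^2


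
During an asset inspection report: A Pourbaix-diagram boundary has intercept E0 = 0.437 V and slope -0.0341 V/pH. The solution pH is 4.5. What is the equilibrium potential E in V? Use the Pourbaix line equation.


Apply the Pourbaix line equation: E = E0 + slope*pH
E = 0.437 + (-0.0341)*4.5 = 0.437 + (-0.15345) = 0.28355 V
Rounded to 4 decimal places: E = 0.2836 V

0.2836 V


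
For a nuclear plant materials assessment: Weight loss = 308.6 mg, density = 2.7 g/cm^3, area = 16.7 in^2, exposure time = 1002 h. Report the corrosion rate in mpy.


Apply the mpy weight-loss relation: CR = 534 * W / (D * A * T)
Numerator: 534 * 308.6 = 164792.4
Denominator: 2.7 * 16.7 * 1002 = 45180.18
CR = 164792.4 / 45180.18 = 3.647 mpy

3.647 mpy


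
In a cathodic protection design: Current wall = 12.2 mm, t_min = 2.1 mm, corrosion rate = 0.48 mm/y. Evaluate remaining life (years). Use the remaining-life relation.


Apply the remaining-life relation: RL = (t_current − t_min) / CR
RL = (12.2 − 2.1) / 0.48 = 10.1 / 0.48 = 21.0 years

21.0 years


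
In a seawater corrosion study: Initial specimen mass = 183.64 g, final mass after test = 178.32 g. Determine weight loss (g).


Weight loss = initial − final
WL = 183.64 − 178.32 = 5.32 g

5.32 g


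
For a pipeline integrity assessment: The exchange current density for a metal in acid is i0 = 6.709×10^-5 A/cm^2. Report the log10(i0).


i0 = 6.709×10^-5 A/cm^2
log10(i0) = -4.173

-4.173


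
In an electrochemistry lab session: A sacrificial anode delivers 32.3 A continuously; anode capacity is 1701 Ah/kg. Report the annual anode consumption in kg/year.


Annual consumption = current * hours per year / capacity
Rate = 32.3 * 8760 / 1701 = 166.3 kg/year

166.3 kg/year


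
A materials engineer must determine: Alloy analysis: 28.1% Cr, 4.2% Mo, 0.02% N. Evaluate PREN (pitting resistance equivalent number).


Apply the PREN formula: PREN = Cr + 3.3*Mo + 16*N
PREN = 28.1 + 3.3*4.2 + 16*0.02
PREN = 28.1 + 13.86 + 0.32 = 42.28

42.28


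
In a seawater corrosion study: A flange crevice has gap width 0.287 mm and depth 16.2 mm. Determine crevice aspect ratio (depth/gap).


Aspect ratio = depth / gap
Ratio = 16.2 / 0.287 = 56.4

56.4


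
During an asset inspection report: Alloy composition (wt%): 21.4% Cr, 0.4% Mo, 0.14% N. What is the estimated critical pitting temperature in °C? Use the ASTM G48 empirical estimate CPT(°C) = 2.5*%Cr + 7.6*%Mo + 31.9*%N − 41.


Apply the ASTM G48 empirical CPT estimate: CPT(°C) = 2.5*%Cr + 7.6*%Mo + 31.9*%N − 41
2.5*21.4 = 53.5; 7.6*0.4 = 3.04; 31.9*0.14 = 4.466
CPT = 53.5 + 3.04 + 4.466 − 41 = 20.006 °C
Rounded to 0.1 °C: CPT ≈ 20.0 °C

20.0 °C


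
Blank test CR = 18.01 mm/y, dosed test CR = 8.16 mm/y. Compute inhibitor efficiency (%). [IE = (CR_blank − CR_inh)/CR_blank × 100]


Apply the inhibitor-efficiency definition: IE = (CR_blank − CR_inh)/CR_blank × 100
IE = (18.01 − 8.16) / 18.01 × 100
IE = 9.85 / 18.01 × 100 = 54.7 %

54.7 %


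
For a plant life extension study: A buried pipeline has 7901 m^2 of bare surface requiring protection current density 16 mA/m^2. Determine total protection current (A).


I = area * current density, then convert mA → A (÷1000)
I = 7901 * 16 / 1000 = 126.42 A

126.42 A


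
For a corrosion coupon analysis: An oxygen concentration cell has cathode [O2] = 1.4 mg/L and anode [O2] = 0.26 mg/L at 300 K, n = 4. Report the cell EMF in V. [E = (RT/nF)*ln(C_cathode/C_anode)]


Apply the Nernst concentration-cell relation: E = (RT/nF)*ln(C_cathode/C_anode)
RT/nF = 8.314*300/(4*96485) = 0.00646266 V
ln(1.4/0.26) = 1.68355
E = 0.00646266 * 1.68355 = 0.01088 V

0.01088 V


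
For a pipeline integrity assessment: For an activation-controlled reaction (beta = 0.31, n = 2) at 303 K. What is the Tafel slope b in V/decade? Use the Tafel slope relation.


Apply the Tafel slope relation: b = 2.303*R*T/(beta*n*F)
Numerator: 2.303 * 8.314 * 303 = 5801.58
Denominator: 0.31 * 2 * 96485 = 59820.7
b = 5801.58 / 59820.7 = 0.097 V/decade

0.097 V/decade


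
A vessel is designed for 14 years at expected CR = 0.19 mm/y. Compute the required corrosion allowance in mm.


Corrosion allowance = CR × design life
CA = 0.19 * 14 = 2.66 mm

2.66 mm


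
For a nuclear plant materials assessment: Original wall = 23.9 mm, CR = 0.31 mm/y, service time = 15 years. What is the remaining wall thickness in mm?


Remaining wall = original − CR × time
t = 23.9 − 0.31*15 = 23.9 − 4.65 = 19.25 mm

19.25 mm


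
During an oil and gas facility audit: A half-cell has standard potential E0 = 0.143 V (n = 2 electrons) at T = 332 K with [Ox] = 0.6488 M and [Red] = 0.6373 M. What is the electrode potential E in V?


Apply the Nernst equation: E = E0 + (RT/nF)*ln([Ox]/[Red])
Step 1: RT/nF = 8.314*332/(2*96485) = 0.01430403 V
Step 2: [Ox]/[Red] = 0.6488/0.6373 = 1.018045
Step 3: ln(1.018045) = 0.017884
Step 4: correction = 0.01430403 * 0.017884 = 0.0003 V
E = 0.143 + 0.0003 = 0.1433 V

0.1433 V


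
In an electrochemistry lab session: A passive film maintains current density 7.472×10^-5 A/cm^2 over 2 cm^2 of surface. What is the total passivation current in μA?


I = i_pass * A, then convert A → μA (×10^6)
I = 7.472×10^-5 * 2 * 10^6 = 149.44 μA

149.44 μA


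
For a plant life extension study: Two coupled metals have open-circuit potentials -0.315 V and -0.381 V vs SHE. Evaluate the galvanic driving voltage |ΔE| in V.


Driving voltage is the absolute potential difference.
|ΔE| = |-0.315 − (-0.381)| = 0.066 V

0.066 V


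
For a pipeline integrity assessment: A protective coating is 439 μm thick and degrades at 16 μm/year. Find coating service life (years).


Service life = thickness / degradation rate
Life = 439 / 16 = 27.4 years

27.4 years


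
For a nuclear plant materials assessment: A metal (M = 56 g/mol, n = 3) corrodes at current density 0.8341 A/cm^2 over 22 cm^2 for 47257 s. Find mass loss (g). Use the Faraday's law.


Apply Faraday's law: m = i*A*t*M / (n*F)
Total charge passed Q = i*A*t = 0.8341*22*47257 = 867175.4014 C
m = Q*M/(n*F) = 867175.4014*56/(3*96485) = 167.76985 g

167.76985 g


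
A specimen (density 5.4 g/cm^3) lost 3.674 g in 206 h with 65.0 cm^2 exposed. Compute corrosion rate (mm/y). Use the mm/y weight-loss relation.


Apply the mm/y weight-loss relation: CR = 87600 * W / (D * A * T)
Numerator: 87600 * 3.674 = 321842.4
Denominator: 5.4 * 65.0 * 206 = 72306.0
CR = 321842.4 / 72306.0 = 4.45112 mm/y

4.45112 mm/y


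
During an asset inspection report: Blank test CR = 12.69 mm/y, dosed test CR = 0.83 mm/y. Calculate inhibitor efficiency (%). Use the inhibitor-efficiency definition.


Apply the inhibitor-efficiency definition: IE = (CR_blank − CR_inh)/CR_blank × 100
IE = (12.69 − 0.83) / 12.69 × 100
IE = 11.86 / 12.69 × 100 = 93.5 %

93.5 %


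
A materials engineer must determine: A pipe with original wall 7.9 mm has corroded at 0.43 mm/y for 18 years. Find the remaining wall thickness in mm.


Remaining wall = original − CR × time
t = 7.9 − 0.43*18 = 7.9 − 7.74 = 0.16 mm

0.16 mm


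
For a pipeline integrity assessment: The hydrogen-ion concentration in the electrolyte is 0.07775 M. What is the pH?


pH = −log10[H+]
pH = −log10(0.07775) = 1.11

1.11


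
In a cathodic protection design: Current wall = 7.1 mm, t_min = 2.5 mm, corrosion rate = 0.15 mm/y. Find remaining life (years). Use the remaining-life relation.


Apply the remaining-life relation: RL = (t_current − t_min) / CR
RL = (7.1 − 2.5) / 0.15 = 4.6 / 0.15 = 30.7 years

30.7 years


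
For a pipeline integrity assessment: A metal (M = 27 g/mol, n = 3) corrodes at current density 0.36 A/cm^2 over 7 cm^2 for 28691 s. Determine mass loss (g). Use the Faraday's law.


Apply Faraday's law: m = i*A*t*M / (n*F)
Total charge passed Q = i*A*t = 0.36*7*28691 = 72301.32 C
m = Q*M/(n*F) = 72301.32*27/(3*96485) = 6.7442 g

6.7442 g


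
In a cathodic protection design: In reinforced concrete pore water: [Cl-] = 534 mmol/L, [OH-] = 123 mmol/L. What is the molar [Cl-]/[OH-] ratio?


Threshold parameter = [Cl-] / [OH-] (molar basis; both in mmol/L, so units cancel)
Ratio = 534 / 123 = 4.34

4.34


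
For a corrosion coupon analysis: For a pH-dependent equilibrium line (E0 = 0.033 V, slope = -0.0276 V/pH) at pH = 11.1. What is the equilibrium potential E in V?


Apply the Pourbaix line equation: E = E0 + slope*pH
E = 0.033 + (-0.0276)*11.1 = 0.033 + (-0.30636) = -0.27336 V
Rounded to 3 decimal places: E = -0.273 V

-0.273 V


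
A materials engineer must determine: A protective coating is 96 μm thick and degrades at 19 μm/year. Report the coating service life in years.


Service life = thickness / degradation rate
Life = 96 / 19 = 5.1 years

5.1 years


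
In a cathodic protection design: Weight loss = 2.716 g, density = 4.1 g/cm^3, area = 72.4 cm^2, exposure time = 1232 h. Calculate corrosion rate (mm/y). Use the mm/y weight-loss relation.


Apply the mm/y weight-loss relation: CR = 87600 * W / (D * A * T)
Numerator: 87600 * 2.716 = 237921.6
Denominator: 4.1 * 72.4 * 1232 = 365706.88
CR = 237921.6 / 365706.88 = 0.65058 mm/y

0.65058 mm/y


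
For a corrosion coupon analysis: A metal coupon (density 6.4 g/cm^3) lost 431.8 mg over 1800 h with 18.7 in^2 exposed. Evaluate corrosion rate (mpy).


Apply the mpy weight-loss relation: CR = 534 * W / (D * A * T)
Numerator: 534 * 431.8 = 230581.2
Denominator: 6.4 * 18.7 * 1800 = 215424.0
CR = 230581.2 / 215424.0 = 1.07036 mpy

1.07036 mpy


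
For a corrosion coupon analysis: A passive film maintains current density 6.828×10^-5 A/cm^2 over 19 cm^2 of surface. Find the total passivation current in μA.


I = i_pass * A, then convert A → μA (×10^6)
I = 6.828×10^-5 * 19 * 10^6 = 1297.32 μA

1297.32 μA


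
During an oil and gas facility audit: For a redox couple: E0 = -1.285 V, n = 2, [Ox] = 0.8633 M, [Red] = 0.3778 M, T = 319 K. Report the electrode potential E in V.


Apply the Nernst equation: E = E0 + (RT/nF)*ln([Ox]/[Red])
Step 1: RT/nF = 8.314*319/(2*96485) = 0.01374393 V
Step 2: [Ox]/[Red] = 0.8633/0.3778 = 2.285071
Step 3: ln(2.285071) = 0.826397
Step 4: correction = 0.01374393 * 0.826397 = 0.011 V
E = -1.285 + 0.011 = -1.274 V

-1.274 V


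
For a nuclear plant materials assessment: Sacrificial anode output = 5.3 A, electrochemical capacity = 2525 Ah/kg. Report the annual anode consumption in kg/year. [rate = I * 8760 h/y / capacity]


Annual consumption = current * hours per year / capacity
Rate = 5.3 * 8760 / 2525 = 18.4 kg/year

18.4 kg/year


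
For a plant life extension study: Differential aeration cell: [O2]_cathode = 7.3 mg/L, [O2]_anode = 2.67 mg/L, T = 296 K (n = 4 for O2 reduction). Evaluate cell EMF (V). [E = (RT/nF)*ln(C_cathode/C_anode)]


Apply the Nernst concentration-cell relation: E = (RT/nF)*ln(C_cathode/C_anode)
RT/nF = 8.314*296/(4*96485) = 0.00637649 V
ln(7.3/2.67) = 1.0058
E = 0.00637649 * 1.0058 = 0.00641 V

0.00641 V


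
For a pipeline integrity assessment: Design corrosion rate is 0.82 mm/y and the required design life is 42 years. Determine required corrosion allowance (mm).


Corrosion allowance = CR × design life
CA = 0.82 * 42 = 34.44 mm

34.44 mm


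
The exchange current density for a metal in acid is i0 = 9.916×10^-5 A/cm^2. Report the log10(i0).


i0 = 9.916×10^-5 A/cm^2
log10(i0) = -4.004

-4.004


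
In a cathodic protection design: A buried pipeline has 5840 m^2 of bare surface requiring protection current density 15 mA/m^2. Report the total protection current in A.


I = area * current density, then convert mA → A (÷1000)
I = 5840 * 15 / 1000 = 87.6 A

87.6 A


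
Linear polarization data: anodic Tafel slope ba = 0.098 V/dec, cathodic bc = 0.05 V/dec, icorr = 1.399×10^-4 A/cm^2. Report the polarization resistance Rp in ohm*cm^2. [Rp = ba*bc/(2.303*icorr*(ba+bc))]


Apply the Stern-Geary equation: Rp = ba*bc / (2.303*icorr*(ba+bc))
ba*bc = 0.098*0.05 = 0.0049
ba+bc = 0.148; 2.303*icorr*(ba+bc) = 2.303*1.399×10^-4*0.148 = 4.7684076×10^-5
Rp = 0.0049 / 4.7684076×10^-5 = 102.76 ohm*cm^2

102.76 ohm*cm^2


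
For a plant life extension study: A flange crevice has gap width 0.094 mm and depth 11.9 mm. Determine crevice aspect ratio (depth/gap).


Aspect ratio = depth / gap
Ratio = 11.9 / 0.094 = 126.6

126.6
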